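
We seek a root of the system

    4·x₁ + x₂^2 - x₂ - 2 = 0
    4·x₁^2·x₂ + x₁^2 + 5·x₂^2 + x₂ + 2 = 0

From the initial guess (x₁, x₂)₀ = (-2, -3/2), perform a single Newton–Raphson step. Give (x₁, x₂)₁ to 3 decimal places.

At (-2, -3/2): F = (-6.250, -8.250).
Jacobian J = [[4, 2·x₂ - 1], [8·x₁·x₂ + 2·x₁, 4·x₁^2 + 10·x₂ + 1]].
At the point, J = [[4.000, -4.000], [20.000, 2.000]] (det J = 88.000).
Solving J·Δ = −F gives Δ = (0.517, -1.045).
Then the next iterate is (x₁, x₂)₁ = (-1.483, -2.545).

(-1.483, -2.545)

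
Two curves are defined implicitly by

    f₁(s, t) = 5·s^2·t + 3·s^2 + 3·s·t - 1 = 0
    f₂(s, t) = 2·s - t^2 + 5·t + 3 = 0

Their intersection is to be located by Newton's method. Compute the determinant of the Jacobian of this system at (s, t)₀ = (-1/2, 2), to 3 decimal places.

-6.500

J = [[10·s·t + 6·s + 3·t, 5·s^2 + 3·s], [2, -2·t + 5]].
At the point, J = [[-7.000, -0.250], [2.000, 1.000]].
det J = -6.500.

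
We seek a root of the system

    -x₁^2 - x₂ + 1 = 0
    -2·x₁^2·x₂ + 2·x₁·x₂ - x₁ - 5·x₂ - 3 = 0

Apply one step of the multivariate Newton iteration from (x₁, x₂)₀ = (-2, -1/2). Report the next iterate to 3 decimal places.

(-1.324, -0.297)

At (-2, -1/2): F = (-2.500, 7.500).
Jacobian J = [[-2·x₁, -1], [-4·x₁·x₂ + 2·x₂ - 1, -2·x₁^2 + 2·x₁ - 5]].
At the point, J = [[4.000, -1.000], [-6.000, -17.000]] (det J = -74.000).
Solving J·Δ = −F gives Δ = (0.676, 0.203).
Then the next iterate is (x₁, x₂)₁ = (-1.324, -0.297).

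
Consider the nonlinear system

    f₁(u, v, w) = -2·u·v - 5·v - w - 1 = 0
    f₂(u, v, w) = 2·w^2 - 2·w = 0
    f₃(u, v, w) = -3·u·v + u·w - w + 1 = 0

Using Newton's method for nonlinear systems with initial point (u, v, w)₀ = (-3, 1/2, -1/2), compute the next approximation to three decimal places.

At (-3, 1/2, -1/2): F = (0.000, 1.500, 7.500).
Jacobian J = [[-2·v, -2·u - 5, -1], [0, 0, 4·w - 2], [-3·v + w, -3·u, u - 1]].
At the point, J = [[-1.000, 1.000, -1.000], [0.000, 0.000, -4.000], [-2.000, 9.000, -4.000]] (det J = -28.000).
Solving J·Δ = −F gives Δ = (-1.339, -0.964, 0.375).
Then the next iterate is (u, v, w)₁ = (-4.339, -0.464, -0.125).

(-4.339, -0.464, -0.125)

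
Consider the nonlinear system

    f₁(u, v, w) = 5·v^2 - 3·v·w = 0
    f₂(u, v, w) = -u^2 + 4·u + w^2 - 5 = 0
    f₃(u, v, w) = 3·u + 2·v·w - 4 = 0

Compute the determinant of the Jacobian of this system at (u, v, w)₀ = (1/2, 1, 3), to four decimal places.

J = [[0, 10·v - 3·w, -3·v], [-2·u + 4, 0, 2·w], [3, 2·w, 2·v]].
At the point, J = [[0.0000, 1.0000, -3.0000], [3.0000, 0.0000, 6.0000], [3.0000, 6.0000, 2.0000]].
det J = -42.0000.

-42.0000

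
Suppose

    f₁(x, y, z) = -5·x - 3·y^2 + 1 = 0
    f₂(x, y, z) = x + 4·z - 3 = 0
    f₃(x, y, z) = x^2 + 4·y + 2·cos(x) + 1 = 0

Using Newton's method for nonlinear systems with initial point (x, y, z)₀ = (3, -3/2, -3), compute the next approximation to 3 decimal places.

At (3, -3/2, -3): F = (-20.750, -12.000, 2.02002).
Jacobian J = [[-5, -6·y, 0], [1, 0, 4], [2·x - 2·sin(x), 4, 0]].
At the point, J = [[-5.000, 9.000, 0.000], [1.000, 0.000, 4.000], [5.71776, 4.000, 0.000]] (det J = 285.83936).
Solving J·Δ = −F gives Δ = (-1.416, 1.519, 3.354).
Then the next iterate is (x, y, z)₁ = (1.584, 0.019, 0.354).

(1.584, 0.019, 0.354)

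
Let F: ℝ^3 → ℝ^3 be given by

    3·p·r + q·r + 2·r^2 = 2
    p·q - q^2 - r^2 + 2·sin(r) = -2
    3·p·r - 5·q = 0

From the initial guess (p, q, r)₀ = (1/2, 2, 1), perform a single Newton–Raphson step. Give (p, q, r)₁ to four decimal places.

At (1/2, 2, 1): F = (3.5000, -0.317058, -8.5000).
Jacobian J = [[3·r, r, 3·p + q + 4·r], [q, p - 2·q, -2·r + 2·cos(r)], [3·r, -5, 3·p]].
At the point, J = [[3.0000, 1.0000, 7.5000], [2.0000, -3.5000, -0.919395], [3.0000, -5.0000, 1.5000]] (det J = -31.549117).
Solving J·Δ = −F gives Δ = (-7.5251, -5.2423, 3.2423).
Then the next iterate is (p, q, r)₁ = (-7.0251, -3.2423, 4.2423).

(-7.0251, -3.2423, 4.2423)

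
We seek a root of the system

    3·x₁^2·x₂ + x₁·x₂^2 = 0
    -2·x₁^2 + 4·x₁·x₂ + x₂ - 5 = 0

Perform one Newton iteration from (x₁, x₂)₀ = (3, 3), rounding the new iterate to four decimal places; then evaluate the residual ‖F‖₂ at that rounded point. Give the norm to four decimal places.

31.7656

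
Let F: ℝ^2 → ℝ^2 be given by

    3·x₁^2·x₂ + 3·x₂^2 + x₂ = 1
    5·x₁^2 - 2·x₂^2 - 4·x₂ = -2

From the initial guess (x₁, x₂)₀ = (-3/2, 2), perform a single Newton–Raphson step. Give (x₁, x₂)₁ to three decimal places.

(-0.985, 1.127)

At (-3/2, 2): F = (26.500, -2.750).
Jacobian J = [[6·x₁·x₂, 3·x₁^2 + 6·x₂ + 1], [10·x₁, -4·x₂ - 4]].
At the point, J = [[-18.000, 19.750], [-15.000, -12.000]] (det J = 512.250).
Solving J·Δ = −F gives Δ = (0.515, -0.873).
Then the next iterate is (x₁, x₂)₁ = (-0.985, 1.127).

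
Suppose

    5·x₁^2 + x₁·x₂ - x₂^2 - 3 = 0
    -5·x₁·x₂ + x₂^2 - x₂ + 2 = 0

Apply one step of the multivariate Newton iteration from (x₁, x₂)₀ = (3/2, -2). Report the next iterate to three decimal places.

At (3/2, -2): F = (1.250, 23.000).
Jacobian J = [[10·x₁ + x₂, x₁ - 2·x₂], [-5·x₂, -5·x₁ + 2·x₂ - 1]].
At the point, J = [[13.000, 5.500], [10.000, -12.500]] (det J = -217.500).
Solving J·Δ = −F gives Δ = (-0.653, 1.317).
Then the next iterate is (x₁, x₂)₁ = (0.847, -0.683).

(0.847, -0.683)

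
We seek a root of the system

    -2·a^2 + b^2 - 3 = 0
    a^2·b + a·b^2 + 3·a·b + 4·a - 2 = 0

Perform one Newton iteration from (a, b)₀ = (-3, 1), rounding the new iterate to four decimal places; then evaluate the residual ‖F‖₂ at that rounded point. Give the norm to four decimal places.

At (-3, 1): F = (-20.0000, -17.0000).
Jacobian J = [[-4·a, 2·b], [2·a·b + b^2 + 3·b + 4, a^2 + 2·a·b + 3·a]].
At the point, J = [[12.0000, 2.0000], [2.0000, -6.0000]] (det J = -76.0000).
Solving J·Δ = −F gives Δ = (2.0263, -2.1579).
Then the next iterate is (a, b)₁ = (-0.9737, -1.1579).
Re-evaluating at (-0.9737, -1.1579): F = (-3.555451, -4.915725), so ‖F‖₂ = 6.0668.

6.0668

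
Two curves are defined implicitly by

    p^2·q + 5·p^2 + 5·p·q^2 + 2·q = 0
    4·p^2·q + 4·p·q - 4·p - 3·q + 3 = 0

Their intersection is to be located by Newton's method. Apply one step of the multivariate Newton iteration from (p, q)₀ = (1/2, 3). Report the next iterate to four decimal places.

(0.4500, 1.3855)

At (1/2, 3): F = (30.5000, 1.0000).
Jacobian J = [[2·p·q + 10·p + 5·q^2, p^2 + 10·p·q + 2], [8·p·q + 4·q - 4, 4·p^2 + 4·p - 3]].
At the point, J = [[53.0000, 17.2500], [20.0000, 0.0000]] (det J = -345.0000).
Solving J·Δ = −F gives Δ = (-0.0500, -1.6145).
Then the next iterate is (p, q)₁ = (0.4500, 1.3855).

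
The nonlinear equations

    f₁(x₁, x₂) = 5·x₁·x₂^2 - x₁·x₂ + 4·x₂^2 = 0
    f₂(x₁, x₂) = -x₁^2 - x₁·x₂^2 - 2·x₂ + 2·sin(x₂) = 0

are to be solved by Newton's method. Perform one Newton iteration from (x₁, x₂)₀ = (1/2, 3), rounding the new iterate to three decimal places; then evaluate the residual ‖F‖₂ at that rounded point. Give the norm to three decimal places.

At (1/2, 3): F = (57.000, -10.46776).
Jacobian J = [[5·x₂^2 - x₂, 10·x₁·x₂ - x₁ + 8·x₂], [-2·x₁ - x₂^2, -2·x₁·x₂ + 2·cos(x₂) - 2]].
At the point, J = [[42.000, 38.500], [-10.000, -6.97998]] (det J = 91.84063).
Solving J·Δ = −F gives Δ = (-0.056, -1.419).
Then the next iterate is (x₁, x₂)₁ = (0.444, 1.581).
Re-evaluating at (0.444, 1.581): F = (14.84531, -2.46905), so ‖F‖₂ = 15.049.

15.049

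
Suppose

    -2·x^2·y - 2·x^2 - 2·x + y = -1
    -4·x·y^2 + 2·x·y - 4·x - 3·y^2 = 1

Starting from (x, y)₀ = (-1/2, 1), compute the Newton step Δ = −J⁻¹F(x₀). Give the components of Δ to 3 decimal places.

(-1.833, 3.333)

At (-1/2, 1): F = (2.000, -1.000).
Jacobian J = [[-4·x·y - 4·x - 2, -2·x^2 + 1], [-4·y^2 + 2·y - 4, -8·x·y + 2·x - 6·y]].
At the point, J = [[2.000, 0.500], [-6.000, -3.000]] (det J = -3.000).
Solving J·Δ = −F gives Δ = (-1.833, 3.333).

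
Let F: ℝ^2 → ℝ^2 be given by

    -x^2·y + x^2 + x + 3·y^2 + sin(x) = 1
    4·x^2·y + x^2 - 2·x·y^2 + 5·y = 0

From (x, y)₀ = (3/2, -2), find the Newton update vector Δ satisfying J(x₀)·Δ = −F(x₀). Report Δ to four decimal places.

At (3/2, -2): F = (20.247495, -37.7500).
Jacobian J = [[-2·x·y + 2·x + cos(x) + 1, -x^2 + 6·y], [8·x·y + 2·x - 2·y^2, 4·x^2 - 4·x·y + 5]].
At the point, J = [[10.070737, -14.2500], [-29.0000, 26.0000]] (det J = -151.410833).
Solving J·Δ = −F gives Δ = (-0.0760, 1.3672).

(-0.0760, 1.3672)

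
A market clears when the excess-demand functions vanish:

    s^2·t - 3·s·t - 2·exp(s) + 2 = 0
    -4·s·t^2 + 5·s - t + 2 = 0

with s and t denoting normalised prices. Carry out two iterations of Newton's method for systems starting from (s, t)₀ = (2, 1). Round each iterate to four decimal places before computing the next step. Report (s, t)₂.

At (2, 1): F = (-14.778112, 3.0000).
Jacobian J = [[2·s·t - 3·t - 2·exp(s), s^2 - 3·s], [-4·t^2 + 5, -8·s·t - 1]].
At the point, J = [[-13.778112, -2.0000], [1.0000, -17.0000]] (det J = 236.227907).
Solving J·Δ = −F gives Δ = (-1.0889, 0.1124).
Then the next iterate is (s, t)₁ = (0.9111, 1.1124).
Round to (0.9111, 1.1124) and repeat: F = (-5.091230, 0.933396), J = [[-6.284298, -1.903197], [0.050265, -9.108061]].
Δ = (-0.8398, 0.0978), so (s, t)₂ = (0.0713, 1.2102).

(0.0713, 1.2102)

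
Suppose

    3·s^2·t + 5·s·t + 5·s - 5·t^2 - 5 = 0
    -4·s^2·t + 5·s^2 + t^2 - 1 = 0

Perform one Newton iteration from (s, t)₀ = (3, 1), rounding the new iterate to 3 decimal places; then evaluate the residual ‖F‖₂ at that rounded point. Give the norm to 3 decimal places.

9.138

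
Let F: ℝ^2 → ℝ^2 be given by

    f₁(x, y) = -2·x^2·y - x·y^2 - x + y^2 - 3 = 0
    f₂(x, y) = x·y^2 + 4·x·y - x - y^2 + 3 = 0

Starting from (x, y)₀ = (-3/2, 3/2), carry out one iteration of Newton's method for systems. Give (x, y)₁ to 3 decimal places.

At (-3/2, 3/2): F = (-2.625, -10.125).
Jacobian J = [[-4·x·y - y^2 - 1, -2·x^2 - 2·x·y + 2·y], [y^2 + 4·y - 1, 2·x·y + 4·x - 2·y]].
At the point, J = [[5.750, 3.000], [7.250, -13.500]] (det J = -99.375).
Solving J·Δ = −F gives Δ = (0.662, -0.394).
Then the next iterate is (x, y)₁ = (-0.838, 1.106).

(-0.838, 1.106)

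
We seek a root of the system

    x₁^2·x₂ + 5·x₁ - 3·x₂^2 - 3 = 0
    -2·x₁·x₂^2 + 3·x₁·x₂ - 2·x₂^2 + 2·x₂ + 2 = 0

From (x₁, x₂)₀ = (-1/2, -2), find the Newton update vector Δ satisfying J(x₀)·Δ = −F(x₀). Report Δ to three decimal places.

At (-1/2, -2): F = (-18.000, -3.000).
Jacobian J = [[2·x₁·x₂ + 5, x₁^2 - 6·x₂], [-2·x₂^2 + 3·x₂, -4·x₁·x₂ + 3·x₁ - 4·x₂ + 2]].
At the point, J = [[7.000, 12.250], [-14.000, 4.500]] (det J = 203.000).
Solving J·Δ = −F gives Δ = (0.218, 1.345).

(0.218, 1.345)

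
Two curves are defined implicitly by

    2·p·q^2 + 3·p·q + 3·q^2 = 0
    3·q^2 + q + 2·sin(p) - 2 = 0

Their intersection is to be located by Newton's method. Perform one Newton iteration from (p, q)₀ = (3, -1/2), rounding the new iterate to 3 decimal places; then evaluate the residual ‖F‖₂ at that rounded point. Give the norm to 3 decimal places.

At (3, -1/2): F = (-2.250, -1.46776).
Jacobian J = [[2·q^2 + 3·q, 4·p·q + 3·p + 6·q], [2·cos(p), 6·q + 1]].
At the point, J = [[-1.000, 0.000], [-1.97998, -2.000]] (det J = 2.000).
Solving J·Δ = −F gives Δ = (-2.250, 1.494).
Then the next iterate is (p, q)₁ = (0.750, 0.994).
Re-evaluating at (0.750, 0.994): F = (6.68266, 3.32139), so ‖F‖₂ = 7.463.

7.463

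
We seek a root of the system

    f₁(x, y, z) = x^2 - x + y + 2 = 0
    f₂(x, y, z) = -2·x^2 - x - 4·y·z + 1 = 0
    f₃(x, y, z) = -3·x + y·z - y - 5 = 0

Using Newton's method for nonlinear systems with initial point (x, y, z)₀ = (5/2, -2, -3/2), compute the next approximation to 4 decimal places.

(-3.3571, 17.6786, -21.0625)

At (5/2, -2, -3/2): F = (3.7500, -26.0000, -7.5000).
Jacobian J = [[2·x - 1, 1, 0], [-4·x - 1, -4·z, -4·y], [-3, z - 1, y]].
At the point, J = [[4.0000, 1.0000, 0.0000], [-11.0000, 6.0000, 8.0000], [-3.0000, -2.5000, -2.0000]] (det J = -14.0000).
Solving J·Δ = −F gives Δ = (-5.8571, 19.6786, -19.5625).
Then the next iterate is (x, y, z)₁ = (-3.3571, 17.6786, -21.0625).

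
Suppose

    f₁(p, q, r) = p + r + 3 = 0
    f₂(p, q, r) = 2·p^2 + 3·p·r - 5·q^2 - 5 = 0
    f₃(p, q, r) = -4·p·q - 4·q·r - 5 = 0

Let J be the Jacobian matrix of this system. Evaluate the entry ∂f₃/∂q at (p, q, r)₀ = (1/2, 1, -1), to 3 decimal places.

2.000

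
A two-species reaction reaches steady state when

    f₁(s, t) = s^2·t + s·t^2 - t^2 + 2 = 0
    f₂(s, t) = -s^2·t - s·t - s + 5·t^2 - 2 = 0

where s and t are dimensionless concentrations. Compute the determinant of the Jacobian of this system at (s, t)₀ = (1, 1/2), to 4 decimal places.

J = [[2·s·t + t^2, s^2 + 2·s·t - 2·t], [-2·s·t - t - 1, -s^2 - s + 10·t]].
At the point, J = [[1.2500, 1.0000], [-2.5000, 3.0000]].
det J = 6.2500.

6.2500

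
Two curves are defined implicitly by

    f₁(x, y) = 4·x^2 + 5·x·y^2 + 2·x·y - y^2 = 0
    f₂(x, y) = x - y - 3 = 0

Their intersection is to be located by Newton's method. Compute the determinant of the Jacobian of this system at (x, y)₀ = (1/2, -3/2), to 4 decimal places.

J = [[8·x + 5·y^2 + 2·y, 10·x·y + 2·x - 2·y], [1, -1]].
At the point, J = [[12.2500, -3.5000], [1.0000, -1.0000]].
det J = -8.7500.

-8.7500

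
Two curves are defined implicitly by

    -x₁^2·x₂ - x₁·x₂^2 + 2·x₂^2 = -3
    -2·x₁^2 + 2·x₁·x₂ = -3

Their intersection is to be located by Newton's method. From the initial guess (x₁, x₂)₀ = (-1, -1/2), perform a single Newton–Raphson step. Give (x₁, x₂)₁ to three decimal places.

At (-1, -1/2): F = (4.250, 2.000).
Jacobian J = [[-2·x₁·x₂ - x₂^2, -x₁^2 - 2·x₁·x₂ + 4·x₂], [-4·x₁ + 2·x₂, 2·x₁]].
At the point, J = [[-1.250, -4.000], [3.000, -2.000]] (det J = 14.500).
Solving J·Δ = −F gives Δ = (0.034, 1.052).
Then the next iterate is (x₁, x₂)₁ = (-0.966, 0.552).

(-0.966, 0.552)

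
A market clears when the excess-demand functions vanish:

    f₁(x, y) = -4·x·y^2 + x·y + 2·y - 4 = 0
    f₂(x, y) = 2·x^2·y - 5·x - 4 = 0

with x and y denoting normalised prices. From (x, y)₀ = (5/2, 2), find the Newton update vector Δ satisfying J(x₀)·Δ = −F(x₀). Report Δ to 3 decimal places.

At (5/2, 2): F = (-35.000, 8.500).
Jacobian J = [[-4·y^2 + y, -8·x·y + x + 2], [4·x·y - 5, 2·x^2]].
At the point, J = [[-14.000, -35.500], [15.000, 12.500]] (det J = 357.500).
Solving J·Δ = −F gives Δ = (0.380, -1.136).

(0.380, -1.136)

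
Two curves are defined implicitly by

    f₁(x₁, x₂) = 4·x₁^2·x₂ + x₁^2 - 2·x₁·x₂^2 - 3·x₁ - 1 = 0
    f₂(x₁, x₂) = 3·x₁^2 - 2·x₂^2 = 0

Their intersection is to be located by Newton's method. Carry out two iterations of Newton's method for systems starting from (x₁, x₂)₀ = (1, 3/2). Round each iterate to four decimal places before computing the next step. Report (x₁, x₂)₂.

(1.1852, 1.4510)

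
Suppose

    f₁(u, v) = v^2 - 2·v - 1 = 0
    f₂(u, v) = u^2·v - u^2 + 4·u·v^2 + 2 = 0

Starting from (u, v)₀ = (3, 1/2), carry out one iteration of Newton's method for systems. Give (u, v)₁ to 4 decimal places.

(-15.1250, -1.2500)

At (3, 1/2): F = (-1.7500, 0.5000).
Jacobian J = [[0, 2·v - 2], [2·u·v - 2·u + 4·v^2, u^2 + 8·u·v]].
At the point, J = [[0.0000, -1.0000], [-2.0000, 21.0000]] (det J = -2.0000).
Solving J·Δ = −F gives Δ = (-18.1250, -1.7500).
Then the next iterate is (u, v)₁ = (-15.1250, -1.2500).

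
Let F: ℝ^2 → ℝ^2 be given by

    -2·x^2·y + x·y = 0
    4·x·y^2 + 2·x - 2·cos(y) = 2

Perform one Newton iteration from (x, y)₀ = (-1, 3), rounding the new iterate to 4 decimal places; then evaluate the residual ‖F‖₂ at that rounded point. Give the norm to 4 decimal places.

At (-1, 3): F = (-9.0000, -38.020015).
Jacobian J = [[-4·x·y + y, -2·x^2 + x], [4·y^2 + 2, 8·x·y + 2·sin(y)]].
At the point, J = [[15.0000, -3.0000], [38.0000, -23.717760]] (det J = -241.766400).
Solving J·Δ = −F gives Δ = (0.4111, -0.9443).
Then the next iterate is (x, y)₁ = (-0.5889, 2.0557).
Re-evaluating at (-0.5889, 2.0557): F = (-2.636448, -12.200090), so ‖F‖₂ = 12.4817.

12.4817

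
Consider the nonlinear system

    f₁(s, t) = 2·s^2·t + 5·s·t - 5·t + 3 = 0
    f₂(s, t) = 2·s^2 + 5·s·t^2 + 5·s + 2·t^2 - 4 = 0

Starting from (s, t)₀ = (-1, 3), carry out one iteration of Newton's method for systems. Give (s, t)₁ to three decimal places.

(-1.338, 0.248)

At (-1, 3): F = (-21.000, -34.000).
Jacobian J = [[4·s·t + 5·t, 2·s^2 + 5·s - 5], [4·s + 5·t^2 + 5, 10·s·t + 4·t]].
At the point, J = [[3.000, -8.000], [46.000, -18.000]] (det J = 314.000).
Solving J·Δ = −F gives Δ = (-0.338, -2.752).
Then the next iterate is (s, t)₁ = (-1.338, 0.248).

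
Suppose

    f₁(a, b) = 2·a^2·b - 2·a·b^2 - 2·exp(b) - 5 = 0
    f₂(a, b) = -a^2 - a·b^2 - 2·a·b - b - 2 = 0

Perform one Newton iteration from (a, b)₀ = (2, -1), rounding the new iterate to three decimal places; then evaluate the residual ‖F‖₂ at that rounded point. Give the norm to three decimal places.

7.705

At (2, -1): F = (-17.73576, -3.000).
Jacobian J = [[4·a·b - 2·b^2, 2·a^2 - 4·a·b - 2·exp(b)], [-2·a - b^2 - 2·b, -2·a·b - 2·a - 1]].
At the point, J = [[-10.000, 15.26424], [-3.000, -1.000]] (det J = 55.79272).
Solving J·Δ = −F gives Δ = (-1.139, 0.416).
Then the next iterate is (a, b)₁ = (0.861, -0.584).
Re-evaluating at (0.861, -0.584): F = (-7.56849, -1.44532), so ‖F‖₂ = 7.705.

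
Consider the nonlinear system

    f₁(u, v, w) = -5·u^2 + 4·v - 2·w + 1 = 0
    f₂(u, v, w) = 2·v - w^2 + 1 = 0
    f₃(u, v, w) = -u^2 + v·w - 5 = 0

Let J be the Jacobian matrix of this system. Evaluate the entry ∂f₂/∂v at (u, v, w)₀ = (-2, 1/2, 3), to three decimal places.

∂f₂/∂v = 2.
At (-2, 1/2, 3) this is 2.000.

2.000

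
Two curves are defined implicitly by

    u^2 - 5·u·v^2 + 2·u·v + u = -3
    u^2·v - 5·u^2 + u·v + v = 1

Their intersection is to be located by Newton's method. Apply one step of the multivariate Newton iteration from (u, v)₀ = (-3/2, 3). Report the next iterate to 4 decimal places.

(-0.6041, 2.3924)

At (-3/2, 3): F = (62.2500, -7.0000).
Jacobian J = [[2·u - 5·v^2 + 2·v + 1, -10·u·v + 2·u], [2·u·v - 10·u + v, u^2 + u + 1]].
At the point, J = [[-41.0000, 42.0000], [9.0000, 1.7500]] (det J = -449.7500).
Solving J·Δ = −F gives Δ = (0.8959, -0.6076).
Then the next iterate is (u, v)₁ = (-0.6041, 2.3924).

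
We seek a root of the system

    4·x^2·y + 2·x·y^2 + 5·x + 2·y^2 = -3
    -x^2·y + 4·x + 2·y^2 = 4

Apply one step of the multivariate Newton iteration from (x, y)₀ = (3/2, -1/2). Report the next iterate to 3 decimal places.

At (3/2, -1/2): F = (7.250, 3.625).
Jacobian J = [[8·x·y + 2·y^2 + 5, 4·x^2 + 4·x·y + 4·y], [-2·x·y + 4, -x^2 + 4·y]].
At the point, J = [[-0.500, 4.000], [5.500, -4.250]] (det J = -19.875).
Solving J·Δ = −F gives Δ = (-2.280, -2.097).
Then the next iterate is (x, y)₁ = (-0.780, -2.597).

(-0.780, -2.597)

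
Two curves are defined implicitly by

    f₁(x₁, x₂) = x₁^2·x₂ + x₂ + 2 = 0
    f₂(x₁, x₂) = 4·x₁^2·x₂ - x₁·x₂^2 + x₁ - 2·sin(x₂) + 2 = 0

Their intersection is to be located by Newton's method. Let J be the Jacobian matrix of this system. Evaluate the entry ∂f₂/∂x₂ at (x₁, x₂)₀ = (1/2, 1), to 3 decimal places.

-1.081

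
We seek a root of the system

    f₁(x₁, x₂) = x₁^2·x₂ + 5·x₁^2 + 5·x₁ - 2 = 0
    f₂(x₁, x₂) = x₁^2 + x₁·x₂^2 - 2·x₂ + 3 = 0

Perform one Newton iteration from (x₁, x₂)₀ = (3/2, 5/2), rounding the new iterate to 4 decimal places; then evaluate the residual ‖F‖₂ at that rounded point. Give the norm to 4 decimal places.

At (3/2, 5/2): F = (22.3750, 9.6250).
Jacobian J = [[2·x₁·x₂ + 10·x₁ + 5, x₁^2], [2·x₁ + x₂^2, 2·x₁·x₂ - 2]].
At the point, J = [[27.5000, 2.2500], [9.2500, 5.5000]] (det J = 130.4375).
Solving J·Δ = −F gives Δ = (-0.7774, -0.4425).
Then the next iterate is (x₁, x₂)₁ = (0.7226, 2.0575).
Re-evaluating at (0.7226, 2.0575): F = (5.298079, 2.466138), so ‖F‖₂ = 5.8439.

5.8439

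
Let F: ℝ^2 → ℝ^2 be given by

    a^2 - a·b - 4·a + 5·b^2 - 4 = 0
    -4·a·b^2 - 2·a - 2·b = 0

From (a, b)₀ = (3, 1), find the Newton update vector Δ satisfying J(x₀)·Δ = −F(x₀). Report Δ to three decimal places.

At (3, 1): F = (-5.000, -20.000).
Jacobian J = [[2·a - b - 4, -a + 10·b], [-4·b^2 - 2, -8·a·b - 2]].
At the point, J = [[1.000, 7.000], [-6.000, -26.000]] (det J = 16.000).
Solving J·Δ = −F gives Δ = (-16.875, 3.125).

(-16.875, 3.125)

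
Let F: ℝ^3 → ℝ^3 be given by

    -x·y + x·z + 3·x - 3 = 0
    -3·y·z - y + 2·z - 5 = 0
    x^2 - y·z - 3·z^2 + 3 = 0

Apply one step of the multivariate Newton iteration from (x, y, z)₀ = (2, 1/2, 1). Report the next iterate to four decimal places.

At (2, 1/2, 1): F = (4.0000, -5.0000, 3.5000).
Jacobian J = [[-y + z + 3, -x, x], [0, -3·z - 1, -3·y + 2], [2·x, -z, -y - 6·z]].
At the point, J = [[3.5000, -2.0000, 2.0000], [0.0000, -4.0000, 0.5000], [4.0000, -1.0000, -6.5000]] (det J = 120.7500).
Solving J·Δ = −F gives Δ = (-1.7019, -1.2888, -0.3106).
Then the next iterate is (x, y, z)₁ = (0.2981, -0.7888, 0.6894).

(0.2981, -0.7888, 0.6894)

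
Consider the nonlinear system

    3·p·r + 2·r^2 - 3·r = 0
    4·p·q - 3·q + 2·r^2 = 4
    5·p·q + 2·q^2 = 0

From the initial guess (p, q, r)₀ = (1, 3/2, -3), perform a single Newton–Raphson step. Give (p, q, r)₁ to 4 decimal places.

(1.2508, 0.2381, -1.6881)

At (1, 3/2, -3): F = (18.0000, 15.5000, 12.0000).
Jacobian J = [[3·r, 0, 3·p + 4·r - 3], [4·q, 4·p - 3, 4·r], [5·q, 5·p + 4·q, 0]].
At the point, J = [[-9.0000, 0.0000, -12.0000], [6.0000, 1.0000, -12.0000], [7.5000, 11.0000, 0.0000]] (det J = -1890.0000).
Solving J·Δ = −F gives Δ = (0.2508, -1.2619, 1.3119).
Then the next iterate is (p, q, r)₁ = (1.2508, 0.2381, -1.6881).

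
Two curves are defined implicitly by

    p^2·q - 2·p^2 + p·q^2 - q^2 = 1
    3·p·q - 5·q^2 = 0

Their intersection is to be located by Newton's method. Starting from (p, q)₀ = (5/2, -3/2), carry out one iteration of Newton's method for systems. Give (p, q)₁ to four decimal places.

(1.3087, -0.7383)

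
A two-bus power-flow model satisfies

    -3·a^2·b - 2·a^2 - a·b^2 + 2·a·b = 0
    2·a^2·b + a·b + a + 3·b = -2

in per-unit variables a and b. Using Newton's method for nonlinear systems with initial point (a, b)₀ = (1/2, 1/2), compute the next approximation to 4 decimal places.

(0.4157, -0.5723)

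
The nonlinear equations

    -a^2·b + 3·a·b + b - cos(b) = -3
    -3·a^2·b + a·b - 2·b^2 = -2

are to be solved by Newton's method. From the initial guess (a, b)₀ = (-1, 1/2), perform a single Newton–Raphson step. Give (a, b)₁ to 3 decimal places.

(-1.808, -0.055)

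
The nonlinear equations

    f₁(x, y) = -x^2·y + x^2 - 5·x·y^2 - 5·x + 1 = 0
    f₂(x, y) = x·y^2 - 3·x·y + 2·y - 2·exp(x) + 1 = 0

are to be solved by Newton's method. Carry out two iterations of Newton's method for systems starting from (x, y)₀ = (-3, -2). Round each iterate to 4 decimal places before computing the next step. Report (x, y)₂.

At (-3, -2): F = (103.0000, -33.099574).
Jacobian J = [[-2·x·y + 2·x - 5·y^2 - 5, -x^2 - 10·x·y], [y^2 - 3·y - 2·exp(x), 2·x·y - 3·x + 2]].
At the point, J = [[-43.0000, -69.0000], [9.900426, 23.0000]] (det J = -305.870615).
Solving J·Δ = −F gives Δ = (0.2783, 1.3193).
Then the next iterate is (x, y)₁ = (-2.7217, -0.6807).
Round to (-2.7217, -0.6807) and repeat: F = (33.364071, -7.312016), J = [[-16.465485, -25.934263], [2.373927, 13.870422]].
Δ = (1.6374, 0.2469), so (x, y)₂ = (-1.0843, -0.4338).

(-1.0843, -0.4338)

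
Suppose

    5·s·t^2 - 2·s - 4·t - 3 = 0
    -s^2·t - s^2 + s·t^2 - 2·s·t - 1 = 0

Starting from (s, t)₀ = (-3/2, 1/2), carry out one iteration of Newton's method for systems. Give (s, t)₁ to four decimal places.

(-0.7110, 0.1116)

At (-3/2, 1/2): F = (-3.8750, -3.2500).
Jacobian J = [[5·t^2 - 2, 10·s·t - 4], [-2·s·t - 2·s + t^2 - 2·t, -s^2 + 2·s·t - 2·s]].
At the point, J = [[-0.7500, -11.5000], [3.7500, -0.7500]] (det J = 43.6875).
Solving J·Δ = −F gives Δ = (0.7890, -0.3884).
Then the next iterate is (s, t)₁ = (-0.7110, 0.1116).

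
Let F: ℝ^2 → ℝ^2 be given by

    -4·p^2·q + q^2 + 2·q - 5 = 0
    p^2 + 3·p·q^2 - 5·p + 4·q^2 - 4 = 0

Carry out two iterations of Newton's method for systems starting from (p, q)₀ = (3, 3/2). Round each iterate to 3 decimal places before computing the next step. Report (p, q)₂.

At (3, 3/2): F = (-53.750, 19.250).
Jacobian J = [[-8·p·q, -4·p^2 + 2·q + 2], [2·p + 3·q^2 - 5, 6·p·q + 8·q]].
At the point, J = [[-36.000, -31.000], [7.750, 39.000]] (det J = -1163.750).
Solving J·Δ = −F gives Δ = (-1.289, -0.238).
Then the next iterate is (p, q)₁ = (1.711, 1.262).
Round to (1.711, 1.262) and repeat: F = (-15.66148, 4.91814), J = [[-17.27426, -7.18608], [3.19993, 23.05169]].
Δ = (-0.868, -0.093), so (p, q)₂ = (0.843, 1.169).

(0.843, 1.169)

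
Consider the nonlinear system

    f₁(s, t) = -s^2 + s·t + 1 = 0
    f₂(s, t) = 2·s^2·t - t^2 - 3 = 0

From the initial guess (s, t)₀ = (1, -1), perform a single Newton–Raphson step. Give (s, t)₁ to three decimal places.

At (1, -1): F = (-1.000, -6.000).
Jacobian J = [[-2·s + t, s], [4·s·t, 2·s^2 - 2·t]].
At the point, J = [[-3.000, 1.000], [-4.000, 4.000]] (det J = -8.000).
Solving J·Δ = −F gives Δ = (0.250, 1.750).
Then the next iterate is (s, t)₁ = (1.250, 0.750).

(1.250, 0.750)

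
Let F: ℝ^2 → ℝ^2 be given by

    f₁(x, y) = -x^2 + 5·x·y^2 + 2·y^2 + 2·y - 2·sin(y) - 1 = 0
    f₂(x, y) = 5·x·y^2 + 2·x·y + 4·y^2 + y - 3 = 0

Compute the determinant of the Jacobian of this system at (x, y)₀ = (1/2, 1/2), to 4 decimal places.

-8.5509

J = [[-2·x + 5·y^2, 10·x·y + 4·y - 2·cos(y) + 2], [5·y^2 + 2·y, 10·x·y + 2·x + 8·y + 1]].
At the point, J = [[0.2500, 4.744835], [2.2500, 8.5000]].
det J = -8.5509.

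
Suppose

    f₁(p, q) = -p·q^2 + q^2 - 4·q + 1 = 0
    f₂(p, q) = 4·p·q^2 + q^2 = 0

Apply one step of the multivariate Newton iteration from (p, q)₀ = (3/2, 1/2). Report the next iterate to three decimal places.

At (3/2, 1/2): F = (-1.125, 1.750).
Jacobian J = [[-q^2, -2·p·q + 2·q - 4], [4·q^2, 8·p·q + 2·q]].
At the point, J = [[-0.250, -4.500], [1.000, 7.000]] (det J = 2.750).
Solving J·Δ = −F gives Δ = (0.000, -0.250).
Then the next iterate is (p, q)₁ = (1.500, 0.250).

(1.500, 0.250)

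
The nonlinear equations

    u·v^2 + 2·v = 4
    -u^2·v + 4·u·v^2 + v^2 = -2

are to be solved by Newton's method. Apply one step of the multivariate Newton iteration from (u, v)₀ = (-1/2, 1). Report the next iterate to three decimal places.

(0.172, 2.828)

At (-1/2, 1): F = (-2.500, 0.750).
Jacobian J = [[v^2, 2·u·v + 2], [-2·u·v + 4·v^2, -u^2 + 8·u·v + 2·v]].
At the point, J = [[1.000, 1.000], [5.000, -2.250]] (det J = -7.250).
Solving J·Δ = −F gives Δ = (0.672, 1.828).
Then the next iterate is (u, v)₁ = (0.172, 2.828).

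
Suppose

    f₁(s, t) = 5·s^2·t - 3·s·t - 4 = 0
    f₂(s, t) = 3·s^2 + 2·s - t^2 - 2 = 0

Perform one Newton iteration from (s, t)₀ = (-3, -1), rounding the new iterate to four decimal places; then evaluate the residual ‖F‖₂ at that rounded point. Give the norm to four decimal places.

18.6797

At (-3, -1): F = (-58.0000, 18.0000).
Jacobian J = [[10·s·t - 3·t, 5·s^2 - 3·s], [6·s + 2, -2·t]].
At the point, J = [[33.0000, 54.0000], [-16.0000, 2.0000]] (det J = 930.0000).
Solving J·Δ = −F gives Δ = (1.1699, 0.3591).
Then the next iterate is (s, t)₁ = (-1.8301, -0.6409).
Re-evaluating at (-1.8301, -0.6409): F = (-18.251456, 3.976845), so ‖F‖₂ = 18.6797.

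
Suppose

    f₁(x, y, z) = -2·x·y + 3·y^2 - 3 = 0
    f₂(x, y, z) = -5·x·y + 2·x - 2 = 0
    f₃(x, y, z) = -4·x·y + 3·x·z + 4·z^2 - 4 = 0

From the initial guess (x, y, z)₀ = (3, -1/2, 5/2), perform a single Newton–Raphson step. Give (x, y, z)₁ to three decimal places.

(-0.618, -0.819, 1.846)

At (3, -1/2, 5/2): F = (0.750, 11.500, 49.500).
Jacobian J = [[-2·y, -2·x + 6·y, 0], [-5·y + 2, -5·x, 0], [-4·y + 3·z, -4·x, 3·x + 8·z]].
At the point, J = [[1.000, -9.000, 0.000], [4.500, -15.000, 0.000], [9.500, -12.000, 29.000]] (det J = 739.500).
Solving J·Δ = −F gives Δ = (-3.618, -0.319, -0.654).
Then the next iterate is (x, y, z)₁ = (-0.618, -0.819, 1.846).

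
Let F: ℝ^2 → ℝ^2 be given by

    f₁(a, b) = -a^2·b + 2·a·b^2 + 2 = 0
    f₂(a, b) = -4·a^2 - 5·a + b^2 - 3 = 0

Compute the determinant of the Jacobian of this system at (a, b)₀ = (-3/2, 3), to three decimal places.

J = [[-2·a·b + 2·b^2, -a^2 + 4·a·b], [-8·a - 5, 2·b]].
At the point, J = [[27.000, -20.250], [7.000, 6.000]].
det J = 303.750.

303.750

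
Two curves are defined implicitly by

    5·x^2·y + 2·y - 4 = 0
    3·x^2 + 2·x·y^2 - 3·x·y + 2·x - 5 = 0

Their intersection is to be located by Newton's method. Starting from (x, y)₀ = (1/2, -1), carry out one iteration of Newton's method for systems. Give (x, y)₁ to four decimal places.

At (1/2, -1): F = (-7.2500, -0.7500).
Jacobian J = [[10·x·y, 5·x^2 + 2], [6·x + 2·y^2 - 3·y + 2, 4·x·y - 3·x]].
At the point, J = [[-5.0000, 3.2500], [10.0000, -3.5000]] (det J = -15.0000).
Solving J·Δ = −F gives Δ = (1.8542, 5.0833).
Then the next iterate is (x, y)₁ = (2.3542, 4.0833).

(2.3542, 4.0833)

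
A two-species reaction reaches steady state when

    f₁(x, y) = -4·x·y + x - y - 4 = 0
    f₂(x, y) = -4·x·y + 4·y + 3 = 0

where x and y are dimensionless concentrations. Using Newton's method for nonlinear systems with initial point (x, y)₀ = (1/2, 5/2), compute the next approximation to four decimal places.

At (1/2, 5/2): F = (-11.0000, 8.0000).
Jacobian J = [[-4·y + 1, -4·x - 1], [-4·y, -4·x + 4]].
At the point, J = [[-9.0000, -3.0000], [-10.0000, 2.0000]] (det J = -48.0000).
Solving J·Δ = −F gives Δ = (0.0417, -3.7917).
Then the next iterate is (x, y)₁ = (0.5417, -1.2917).

(0.5417, -1.2917)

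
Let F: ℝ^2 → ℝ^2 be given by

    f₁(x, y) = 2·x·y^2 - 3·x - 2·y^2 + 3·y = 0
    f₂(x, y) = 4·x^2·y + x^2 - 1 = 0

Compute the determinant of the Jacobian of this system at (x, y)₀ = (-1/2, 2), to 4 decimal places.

-76.0000

J = [[2·y^2 - 3, 4·x·y - 4·y + 3], [8·x·y + 2·x, 4·x^2]].
At the point, J = [[5.0000, -9.0000], [-9.0000, 1.0000]].
det J = -76.0000.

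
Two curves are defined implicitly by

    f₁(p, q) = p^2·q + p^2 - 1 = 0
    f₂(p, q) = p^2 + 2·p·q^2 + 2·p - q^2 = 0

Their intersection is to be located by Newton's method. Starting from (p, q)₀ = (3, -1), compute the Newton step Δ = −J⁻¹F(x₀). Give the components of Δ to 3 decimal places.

At (3, -1): F = (-1.000, 20.000).
Jacobian J = [[2·p·q + 2·p, p^2], [2·p + 2·q^2 + 2, 4·p·q - 2·q]].
At the point, J = [[0.000, 9.000], [10.000, -10.000]] (det J = -90.000).
Solving J·Δ = −F gives Δ = (-1.889, 0.111).

(-1.889, 0.111)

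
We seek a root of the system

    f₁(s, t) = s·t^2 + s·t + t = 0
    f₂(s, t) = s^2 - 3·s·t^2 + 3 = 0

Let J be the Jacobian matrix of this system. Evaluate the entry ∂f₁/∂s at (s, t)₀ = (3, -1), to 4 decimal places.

∂f₁/∂s = t^2 + t.
At (3, -1) this is 0.0000.

0.0000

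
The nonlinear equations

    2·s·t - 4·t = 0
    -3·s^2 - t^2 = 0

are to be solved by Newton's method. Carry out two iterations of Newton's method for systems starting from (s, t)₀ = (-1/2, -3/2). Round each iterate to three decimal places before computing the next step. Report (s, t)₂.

At (-1/2, -3/2): F = (7.500, -3.000).
Jacobian J = [[2·t, 2·s - 4], [-6·s, -2·t]].
At the point, J = [[-3.000, -5.000], [3.000, 3.000]] (det J = 6.000).
Solving J·Δ = −F gives Δ = (-1.250, 2.250).
Then the next iterate is (s, t)₁ = (-1.750, 0.750).
Round to (-1.750, 0.750) and repeat: F = (-5.625, -9.750), J = [[1.500, -7.500], [10.500, -1.500]].
Δ = (0.846, -0.581), so (s, t)₂ = (-0.904, 0.169).

(-0.904, 0.169)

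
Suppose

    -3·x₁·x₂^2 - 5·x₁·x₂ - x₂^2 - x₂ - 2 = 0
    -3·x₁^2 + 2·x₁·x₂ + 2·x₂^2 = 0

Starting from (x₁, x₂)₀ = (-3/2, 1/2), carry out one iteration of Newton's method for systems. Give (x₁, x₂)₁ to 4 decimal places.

(-0.7209, 0.5407)

At (-3/2, 1/2): F = (2.1250, -7.7500).
Jacobian J = [[-3·x₂^2 - 5·x₂, -6·x₁·x₂ - 5·x₁ - 2·x₂ - 1], [-6·x₁ + 2·x₂, 2·x₁ + 4·x₂]].
At the point, J = [[-3.2500, 10.0000], [10.0000, -1.0000]] (det J = -96.7500).
Solving J·Δ = −F gives Δ = (0.7791, 0.0407).
Then the next iterate is (x₁, x₂)₁ = (-0.7209, 0.5407).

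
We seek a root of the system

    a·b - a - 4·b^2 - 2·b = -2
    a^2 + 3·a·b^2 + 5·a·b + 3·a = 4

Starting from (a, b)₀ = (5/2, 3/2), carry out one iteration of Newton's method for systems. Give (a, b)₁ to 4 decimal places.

At (5/2, 3/2): F = (-8.7500, 45.3750).
Jacobian J = [[b - 1, a - 8·b - 2], [2·a + 3·b^2 + 5·b + 3, 6·a·b + 5·a]].
At the point, J = [[0.5000, -11.5000], [22.2500, 35.0000]] (det J = 273.3750).
Solving J·Δ = −F gives Δ = (-0.7885, -0.7952).
Then the next iterate is (a, b)₁ = (1.7115, 0.7048).

(1.7115, 0.7048)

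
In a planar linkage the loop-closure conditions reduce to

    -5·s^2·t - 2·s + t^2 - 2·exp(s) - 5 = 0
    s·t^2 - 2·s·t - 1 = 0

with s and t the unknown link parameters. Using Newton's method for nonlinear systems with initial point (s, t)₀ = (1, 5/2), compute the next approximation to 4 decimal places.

At (1, 5/2): F = (-18.686564, 0.2500).
Jacobian J = [[-10·s·t - 2·exp(s) - 2, -5·s^2 + 2·t], [t^2 - 2·t, 2·s·t - 2·s]].
At the point, J = [[-32.436564, 0.0000], [1.2500, 3.0000]] (det J = -97.309691).
Solving J·Δ = −F gives Δ = (-0.5761, 0.1567).
Then the next iterate is (s, t)₁ = (0.4239, 2.6567).

(0.4239, 2.6567)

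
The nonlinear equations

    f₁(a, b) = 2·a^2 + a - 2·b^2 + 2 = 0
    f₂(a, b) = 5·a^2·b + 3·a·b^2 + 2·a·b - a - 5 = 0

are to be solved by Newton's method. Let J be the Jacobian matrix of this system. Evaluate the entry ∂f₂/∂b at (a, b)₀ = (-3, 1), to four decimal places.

21.0000

∂f₂/∂b = 5·a^2 + 6·a·b + 2·a.
At (-3, 1) this is 21.0000.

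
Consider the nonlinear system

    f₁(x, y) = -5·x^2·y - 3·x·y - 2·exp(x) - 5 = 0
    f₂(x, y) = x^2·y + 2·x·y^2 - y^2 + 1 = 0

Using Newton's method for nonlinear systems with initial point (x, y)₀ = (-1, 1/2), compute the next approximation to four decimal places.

At (-1, 1/2): F = (-6.735759, 0.7500).
Jacobian J = [[-10·x·y - 3·y - 2·exp(x), -5·x^2 - 3·x], [2·x·y + 2·y^2, x^2 + 4·x·y - 2·y]].
At the point, J = [[2.764241, -2.0000], [-0.5000, -2.0000]] (det J = -6.528482).
Solving J·Δ = −F gives Δ = (2.2933, -0.1983).
Then the next iterate is (x, y)₁ = (1.2933, 0.3017).

(1.2933, 0.3017)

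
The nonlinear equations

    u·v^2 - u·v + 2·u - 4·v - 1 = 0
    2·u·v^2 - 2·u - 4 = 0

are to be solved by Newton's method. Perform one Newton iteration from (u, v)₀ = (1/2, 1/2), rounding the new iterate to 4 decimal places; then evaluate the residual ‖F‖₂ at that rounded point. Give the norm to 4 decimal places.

At (1/2, 1/2): F = (-2.1250, -4.7500).
Jacobian J = [[v^2 - v + 2, 2·u·v - u - 4], [2·v^2 - 2, 4·u·v]].
At the point, J = [[1.7500, -4.0000], [-1.5000, 1.0000]] (det J = -4.2500).
Solving J·Δ = −F gives Δ = (-4.9706, -2.7059).
Then the next iterate is (u, v)₁ = (-4.4706, -2.2059).
Re-evaluating at (-4.4706, -2.2059): F = (-32.733213, -38.566633), so ‖F‖₂ = 50.5851.

50.5851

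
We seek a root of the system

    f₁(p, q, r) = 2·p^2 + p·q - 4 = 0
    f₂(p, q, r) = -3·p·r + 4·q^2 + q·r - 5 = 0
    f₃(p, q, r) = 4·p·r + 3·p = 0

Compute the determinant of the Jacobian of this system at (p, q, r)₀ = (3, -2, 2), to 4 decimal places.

-1827.0000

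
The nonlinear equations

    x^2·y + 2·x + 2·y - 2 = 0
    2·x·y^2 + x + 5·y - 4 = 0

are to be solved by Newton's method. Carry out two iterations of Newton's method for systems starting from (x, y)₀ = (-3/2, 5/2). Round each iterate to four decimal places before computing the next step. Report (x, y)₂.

At (-3/2, 5/2): F = (5.6250, -11.7500).
Jacobian J = [[2·x·y + 2, x^2 + 2], [2·y^2 + 1, 4·x·y + 5]].
At the point, J = [[-5.5000, 4.2500], [13.5000, -10.0000]] (det J = -2.3750).
Solving J·Δ = −F gives Δ = (-2.6579, -4.7632).
Then the next iterate is (x, y)₁ = (-4.1579, -2.2632).
Round to (-4.1579, -2.2632) and repeat: F = (-53.968701, -62.068045), J = [[20.820319, 19.288132], [11.244148, 42.640637]].
Δ = (1.6456, 1.0217), so (x, y)₂ = (-2.5123, -1.2415).

(-2.5123, -1.2415)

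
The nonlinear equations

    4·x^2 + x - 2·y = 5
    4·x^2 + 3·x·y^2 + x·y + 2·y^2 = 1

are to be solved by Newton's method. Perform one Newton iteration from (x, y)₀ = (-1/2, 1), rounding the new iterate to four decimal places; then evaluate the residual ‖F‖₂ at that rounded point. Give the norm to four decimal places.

26.5567

At (-1/2, 1): F = (-6.5000, 0.0000).
Jacobian J = [[8·x + 1, -2], [8·x + 3·y^2 + y, 6·x·y + x + 4·y]].
At the point, J = [[-3.0000, -2.0000], [0.0000, 0.5000]] (det J = -1.5000).
Solving J·Δ = −F gives Δ = (-2.1667, 0.0000).
Then the next iterate is (x, y)₁ = (-2.6667, 1.0000).
Re-evaluating at (-2.6667, 1.0000): F = (18.778456, 18.778356), so ‖F‖₂ = 26.5567.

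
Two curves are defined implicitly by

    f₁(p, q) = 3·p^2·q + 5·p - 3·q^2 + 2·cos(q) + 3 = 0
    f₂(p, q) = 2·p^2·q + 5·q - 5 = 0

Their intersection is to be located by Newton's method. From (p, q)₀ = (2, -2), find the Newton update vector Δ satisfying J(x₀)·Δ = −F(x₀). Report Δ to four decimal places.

(-2.9534, -1.2504)

At (2, -2): F = (-23.832294, -31.0000).
Jacobian J = [[6·p·q + 5, 3·p^2 - 6·q - 2·sin(q)], [4·p·q, 2·p^2 + 5]].
At the point, J = [[-19.0000, 25.818595], [-16.0000, 13.0000]] (det J = 166.097518).
Solving J·Δ = −F gives Δ = (-2.9534, -1.2504).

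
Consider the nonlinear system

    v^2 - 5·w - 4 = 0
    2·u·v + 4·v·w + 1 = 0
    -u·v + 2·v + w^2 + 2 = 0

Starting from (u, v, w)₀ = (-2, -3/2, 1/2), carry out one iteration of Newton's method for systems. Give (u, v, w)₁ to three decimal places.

At (-2, -3/2, 1/2): F = (-4.250, 4.000, -3.750).
Jacobian J = [[0, 2·v, -5], [2·v, 2·u + 4·w, 4·v], [-v, -u + 2, 2·w]].
At the point, J = [[0.000, -3.000, -5.000], [-3.000, -2.000, -6.000], [1.500, 4.000, 1.000]] (det J = 63.000).
Solving J·Δ = −F gives Δ = (3.040, 0.012, -0.857).
Then the next iterate is (u, v, w)₁ = (1.040, -1.488, -0.357).

(1.040, -1.488, -0.357)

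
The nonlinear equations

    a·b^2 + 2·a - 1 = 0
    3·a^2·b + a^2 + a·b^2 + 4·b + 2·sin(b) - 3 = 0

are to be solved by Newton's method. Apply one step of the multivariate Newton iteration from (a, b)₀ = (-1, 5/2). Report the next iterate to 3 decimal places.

(-0.038, 2.237)

At (-1, 5/2): F = (-9.250, 10.44694).
Jacobian J = [[b^2 + 2, 2·a·b], [6·a·b + 2·a + b^2, 3·a^2 + 2·a·b + 2·cos(b) + 4]].
At the point, J = [[8.250, -5.000], [-10.750, 0.39771]] (det J = -50.46887).
Solving J·Δ = −F gives Δ = (0.962, -0.263).
Then the next iterate is (a, b)₁ = (-0.038, 2.237).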